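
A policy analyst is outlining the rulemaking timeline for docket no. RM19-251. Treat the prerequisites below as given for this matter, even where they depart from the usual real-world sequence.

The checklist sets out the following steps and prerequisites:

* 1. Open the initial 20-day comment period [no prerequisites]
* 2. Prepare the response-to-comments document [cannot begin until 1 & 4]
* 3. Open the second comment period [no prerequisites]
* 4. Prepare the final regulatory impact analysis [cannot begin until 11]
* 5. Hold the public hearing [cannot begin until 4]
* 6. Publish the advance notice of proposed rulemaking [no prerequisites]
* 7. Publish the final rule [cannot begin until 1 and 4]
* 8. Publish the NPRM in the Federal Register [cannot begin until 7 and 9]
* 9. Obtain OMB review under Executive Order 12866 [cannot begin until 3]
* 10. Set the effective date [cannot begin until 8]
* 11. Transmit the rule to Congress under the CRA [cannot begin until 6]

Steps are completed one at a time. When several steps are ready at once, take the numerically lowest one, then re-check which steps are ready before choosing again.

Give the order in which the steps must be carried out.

1, 3 and 6 have no prerequisites; 1 has the earlier label, so 1 is first.
Ready: 3 and 6. 3 has the earlier label → 3.
Ready: 6 and 9. 6 has the earlier label → 6.
11 now also ready, so the ready set is {9, 11}; 9 has the earlier label → 9.
That leaves 11 as the only ready step → 11.
Next only 4 has its prerequisites met → 4.
Now 2, 5 and 7 have their prerequisites met. 2 has the earlier label, so 2 next.
Ready: 5 and 7. 5 has the earlier label → 5.
Next only 7 has its prerequisites met → 7.
That leaves 8 as the only ready step → 8.
10 needed 8, now all done → 10.

1, 3, 6, 9, 11, 4, 2, 5, 7, 8, 10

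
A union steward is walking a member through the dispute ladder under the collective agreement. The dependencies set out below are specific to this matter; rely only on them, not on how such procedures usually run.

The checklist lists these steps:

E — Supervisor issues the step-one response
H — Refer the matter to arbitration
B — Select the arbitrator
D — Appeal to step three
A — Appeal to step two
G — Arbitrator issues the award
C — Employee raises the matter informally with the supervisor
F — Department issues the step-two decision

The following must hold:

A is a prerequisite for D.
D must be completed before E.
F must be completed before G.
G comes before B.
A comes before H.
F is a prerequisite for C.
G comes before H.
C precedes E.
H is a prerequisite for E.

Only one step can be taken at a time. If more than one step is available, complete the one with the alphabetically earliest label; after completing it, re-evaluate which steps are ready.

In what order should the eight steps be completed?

A, D, F, C, G, B, H, E

A and F have no prerequisites; A has the earlier label, so A is first.
D now also ready, so the ready set is {D, F}; D has the earlier label → D.
Next only F has its prerequisites met → F.
C and G are both available; C has the earlier label → C.
Next only G has its prerequisites met → G.
Now B and H have their prerequisites met. B has the earlier label, so B next.
H needed A and G, now all done → H.
Next only E has its prerequisites met → E.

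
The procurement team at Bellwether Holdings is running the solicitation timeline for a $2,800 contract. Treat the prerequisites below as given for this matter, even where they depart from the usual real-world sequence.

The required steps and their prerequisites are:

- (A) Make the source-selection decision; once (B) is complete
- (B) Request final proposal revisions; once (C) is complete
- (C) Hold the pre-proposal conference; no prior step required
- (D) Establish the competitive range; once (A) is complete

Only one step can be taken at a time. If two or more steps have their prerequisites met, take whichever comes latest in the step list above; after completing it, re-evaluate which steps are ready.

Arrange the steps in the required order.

Only (C) has no prerequisites, so it is first.
(B) needed (C), now all done → (B).
That leaves (A) as the only ready step → (A).
(D) needed (A), now all done → (D).

(C) (B) (A) (D)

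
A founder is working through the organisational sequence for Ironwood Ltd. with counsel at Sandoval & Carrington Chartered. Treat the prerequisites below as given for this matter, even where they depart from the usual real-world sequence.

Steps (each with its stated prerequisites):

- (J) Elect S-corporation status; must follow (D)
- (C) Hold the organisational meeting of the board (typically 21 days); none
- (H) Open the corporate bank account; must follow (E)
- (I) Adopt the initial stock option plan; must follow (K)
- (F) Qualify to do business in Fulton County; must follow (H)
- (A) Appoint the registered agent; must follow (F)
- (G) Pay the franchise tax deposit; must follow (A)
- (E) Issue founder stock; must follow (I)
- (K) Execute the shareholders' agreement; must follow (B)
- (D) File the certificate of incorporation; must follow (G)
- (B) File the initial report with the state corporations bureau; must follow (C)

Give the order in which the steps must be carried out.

Only (C) has no prerequisites, so it is first.
(B) needed (C), now all done → (B).
(K) needed (B), now all done → (K).
(I) needed (K), now all done → (I).
(E) needed (I), now all done → (E).
(H) needed (E), now all done → (H).
(F) needed (H), now all done → (F).
That leaves (A) as the only ready step → (A).
(G) is the only step now ready → (G).
(D) needed (G), now all done → (D).
That leaves (J) as the only ready step → (J).

(C) → (B) → (K) → (I) → (E) → (H) → (F) → (A) → (G) → (D) → (J)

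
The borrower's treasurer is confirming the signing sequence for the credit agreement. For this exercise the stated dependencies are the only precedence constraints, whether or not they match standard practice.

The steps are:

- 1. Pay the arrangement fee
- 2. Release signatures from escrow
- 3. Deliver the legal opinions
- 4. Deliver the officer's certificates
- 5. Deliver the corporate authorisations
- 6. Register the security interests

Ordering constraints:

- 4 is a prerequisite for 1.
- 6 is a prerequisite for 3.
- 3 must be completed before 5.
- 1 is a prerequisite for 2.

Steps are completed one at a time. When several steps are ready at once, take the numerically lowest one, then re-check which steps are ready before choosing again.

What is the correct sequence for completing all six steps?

4 1 2 6 3 5

Nothing is required for 4 and 6. 4 has the earlier label → 4 first.
Ready: 1 and 6. 1 has the earlier label → 1.
Now 2 and 6 have their prerequisites met. 2 has the earlier label, so 2 next.
6 is the only step now ready → 6.
3 needed 6, now all done → 3.
That leaves 5 as the only ready step → 5.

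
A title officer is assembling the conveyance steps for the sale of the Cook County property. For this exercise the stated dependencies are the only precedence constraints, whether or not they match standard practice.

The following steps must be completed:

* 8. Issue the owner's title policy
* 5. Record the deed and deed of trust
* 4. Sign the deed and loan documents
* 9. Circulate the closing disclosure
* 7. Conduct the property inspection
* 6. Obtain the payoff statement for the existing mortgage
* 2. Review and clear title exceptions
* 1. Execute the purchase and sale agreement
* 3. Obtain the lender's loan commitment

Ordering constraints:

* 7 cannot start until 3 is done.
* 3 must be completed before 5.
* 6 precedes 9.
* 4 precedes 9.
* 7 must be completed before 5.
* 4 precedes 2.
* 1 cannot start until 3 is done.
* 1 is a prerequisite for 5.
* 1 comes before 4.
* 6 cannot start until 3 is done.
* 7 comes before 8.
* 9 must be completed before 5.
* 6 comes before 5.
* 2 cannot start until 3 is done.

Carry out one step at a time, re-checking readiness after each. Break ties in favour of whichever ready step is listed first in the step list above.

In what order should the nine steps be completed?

3 has no prerequisites → 3 first.
7, 6 and 1 are all available; 7 is listed earlier → 7.
8, 6 and 1 are all available; 8 is listed earlier → 8.
6 and 1 are both available; 6 is listed earlier → 6.
Next only 1 has its prerequisites met → 1.
4 is the only step now ready → 4.
9 and 2 are both available; 9 is listed earlier → 9.
5 now also ready, so the ready set is {5, 2}; 5 is listed earlier → 5.
Next only 2 has its prerequisites met → 2.

3, 7, 8, 6, 1, 4, 9, 5, 2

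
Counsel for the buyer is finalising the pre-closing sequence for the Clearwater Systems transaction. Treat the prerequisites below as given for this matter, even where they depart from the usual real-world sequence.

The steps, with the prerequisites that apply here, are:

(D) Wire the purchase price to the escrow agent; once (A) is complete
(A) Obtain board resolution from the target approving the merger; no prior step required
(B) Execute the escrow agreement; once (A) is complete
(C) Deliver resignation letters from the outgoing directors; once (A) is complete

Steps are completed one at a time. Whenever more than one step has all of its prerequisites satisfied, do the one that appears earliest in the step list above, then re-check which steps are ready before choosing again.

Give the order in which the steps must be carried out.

(A) has no prerequisites → (A) first.
Ready: (D), (B) and (C). (D) is listed earlier → (D).
(B) and (C) are both available; (B) is listed earlier → (B).
(C) needed (A), now all done → (C).

(A) (D) (B) (C)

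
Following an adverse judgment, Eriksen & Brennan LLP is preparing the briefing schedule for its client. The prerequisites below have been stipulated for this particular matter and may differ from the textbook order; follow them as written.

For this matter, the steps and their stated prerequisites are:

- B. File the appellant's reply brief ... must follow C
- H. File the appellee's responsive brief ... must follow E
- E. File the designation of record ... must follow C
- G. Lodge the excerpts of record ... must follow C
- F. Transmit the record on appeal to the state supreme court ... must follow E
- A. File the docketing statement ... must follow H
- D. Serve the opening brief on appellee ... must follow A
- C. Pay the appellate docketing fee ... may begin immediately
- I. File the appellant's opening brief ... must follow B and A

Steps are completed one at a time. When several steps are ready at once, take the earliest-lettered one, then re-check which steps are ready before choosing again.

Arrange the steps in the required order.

C, B, E, F, G, H, A, D, I

Only C has no prerequisites, so it is first.
Now B, E and G have their prerequisites met. B has the earlier label, so B next.
Ready: E and G. E has the earlier label → E.
Now F, G and H have their prerequisites met. F has the earlier label, so F next.
Now G and H have their prerequisites met. G has the earlier label, so G next.
That leaves H as the only ready step → H.
A needed H, now all done → A.
Ready: D and I. D has the earlier label → D.
Next only I has its prerequisites met → I.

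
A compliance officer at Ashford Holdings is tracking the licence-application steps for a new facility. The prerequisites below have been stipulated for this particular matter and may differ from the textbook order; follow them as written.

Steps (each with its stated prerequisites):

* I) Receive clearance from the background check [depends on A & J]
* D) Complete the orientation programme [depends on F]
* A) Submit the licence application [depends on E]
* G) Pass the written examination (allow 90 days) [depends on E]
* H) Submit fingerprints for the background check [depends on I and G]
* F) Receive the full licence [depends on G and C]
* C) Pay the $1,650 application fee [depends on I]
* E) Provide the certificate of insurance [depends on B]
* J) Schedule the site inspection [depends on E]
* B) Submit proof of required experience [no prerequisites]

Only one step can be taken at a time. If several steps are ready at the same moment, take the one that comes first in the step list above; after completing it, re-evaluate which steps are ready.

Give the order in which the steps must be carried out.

B has no prerequisites → B first.
E is the only step now ready → E.
Now A, G and J have their prerequisites met. A is listed earlier, so A next.
Now G and J have their prerequisites met. G is listed earlier, so G next.
Next only J has its prerequisites met → J.
I is the only step now ready → I.
Now H and C have their prerequisites met. H is listed earlier, so H next.
That leaves C as the only ready step → C.
Next only F has its prerequisites met → F.
D is the only step now ready → D.

B → E → A → G → J → I → H → C → F → D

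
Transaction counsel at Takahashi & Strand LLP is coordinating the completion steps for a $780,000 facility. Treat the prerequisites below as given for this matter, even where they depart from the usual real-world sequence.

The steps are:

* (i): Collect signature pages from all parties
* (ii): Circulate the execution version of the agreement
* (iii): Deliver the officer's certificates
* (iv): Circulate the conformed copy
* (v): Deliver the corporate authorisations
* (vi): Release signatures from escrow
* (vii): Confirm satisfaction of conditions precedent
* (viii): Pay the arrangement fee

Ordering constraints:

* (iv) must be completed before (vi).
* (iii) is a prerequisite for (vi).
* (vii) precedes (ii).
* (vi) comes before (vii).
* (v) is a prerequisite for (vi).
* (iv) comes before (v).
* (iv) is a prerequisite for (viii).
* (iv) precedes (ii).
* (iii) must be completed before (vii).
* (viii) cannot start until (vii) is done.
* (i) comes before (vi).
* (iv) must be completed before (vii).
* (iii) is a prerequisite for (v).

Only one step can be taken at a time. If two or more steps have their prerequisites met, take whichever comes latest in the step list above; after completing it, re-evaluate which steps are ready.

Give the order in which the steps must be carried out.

(iv), (iii), (v), (i), (vi), (vii), (viii), (ii)

(iv), (iii) and (i) have no prerequisites; (iv) is listed later, so (iv) is first.
Now (iii) and (i) have their prerequisites met. (iii) is listed later, so (iii) next.
(v) and (i) are both available; (v) is listed later → (v).
That leaves (i) as the only ready step → (i).
That leaves (vi) as the only ready step → (vi).
That leaves (vii) as the only ready step → (vii).
Now (viii) and (ii) have their prerequisites met. (viii) is listed later, so (viii) next.
(ii) needed (vii) and (iv), now all done → (ii).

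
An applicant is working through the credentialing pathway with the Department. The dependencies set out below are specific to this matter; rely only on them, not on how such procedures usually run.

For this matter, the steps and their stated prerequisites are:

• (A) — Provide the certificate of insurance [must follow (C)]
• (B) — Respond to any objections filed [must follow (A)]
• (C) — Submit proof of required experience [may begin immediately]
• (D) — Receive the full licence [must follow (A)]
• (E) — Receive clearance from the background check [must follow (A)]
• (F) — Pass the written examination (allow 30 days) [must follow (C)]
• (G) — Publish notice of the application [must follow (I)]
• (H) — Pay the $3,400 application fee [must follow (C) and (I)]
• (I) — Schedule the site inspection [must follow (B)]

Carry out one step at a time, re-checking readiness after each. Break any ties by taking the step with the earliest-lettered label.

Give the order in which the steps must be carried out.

Only (C) has no prerequisites, so it is first.
(A) and (F) are both available; (A) has the earlier label → (A).
(B), (D), (E) and (F) are all available; (B) has the earlier label → (B).
(I) now also ready, so the ready set is {(D), (E), (F), (I)}; (D) has the earlier label → (D).
Now (E), (F) and (I) have their prerequisites met. (E) has the earlier label, so (E) next.
Now (F) and (I) have their prerequisites met. (F) has the earlier label, so (F) next.
(I) needed (B), now all done → (I).
Now (G) and (H) have their prerequisites met. (G) has the earlier label, so (G) next.
Next only (H) has its prerequisites met → (H).

(C), (A), (B), (D), (E), (F), (I), (G), (H)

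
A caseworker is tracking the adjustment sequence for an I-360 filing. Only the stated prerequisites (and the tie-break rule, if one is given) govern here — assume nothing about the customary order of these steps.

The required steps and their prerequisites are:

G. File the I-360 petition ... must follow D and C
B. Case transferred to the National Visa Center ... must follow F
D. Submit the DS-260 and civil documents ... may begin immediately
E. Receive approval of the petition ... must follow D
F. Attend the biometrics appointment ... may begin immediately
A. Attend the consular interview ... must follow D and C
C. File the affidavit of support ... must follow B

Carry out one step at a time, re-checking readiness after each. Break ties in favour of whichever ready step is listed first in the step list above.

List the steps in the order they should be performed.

D E F B C G A

D and F have no prerequisites; D is listed earlier, so D is first.
E and F are both available; E is listed earlier → E.
F is the only step now ready → F.
B is the only step now ready → B.
C needed B, now all done → C.
Now G and A have their prerequisites met. G is listed earlier, so G next.
A is the only step now ready → A.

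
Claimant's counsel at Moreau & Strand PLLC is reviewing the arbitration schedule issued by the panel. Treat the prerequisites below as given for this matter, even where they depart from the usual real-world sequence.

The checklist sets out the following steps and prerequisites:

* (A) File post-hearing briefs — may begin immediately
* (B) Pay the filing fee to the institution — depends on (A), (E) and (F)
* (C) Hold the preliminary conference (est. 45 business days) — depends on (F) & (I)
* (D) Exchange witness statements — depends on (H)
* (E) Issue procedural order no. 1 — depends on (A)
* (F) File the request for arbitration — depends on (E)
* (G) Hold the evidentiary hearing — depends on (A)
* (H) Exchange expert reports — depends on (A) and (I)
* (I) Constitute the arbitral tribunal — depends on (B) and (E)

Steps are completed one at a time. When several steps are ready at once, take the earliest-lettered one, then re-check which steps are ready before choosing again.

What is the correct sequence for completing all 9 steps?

(A) has no prerequisites → (A) first.
(E) and (G) are both available; (E) has the earlier label → (E).
(F) now also ready, so the ready set is {(F), (G)}; (F) has the earlier label → (F).
(B) and (G) are both available; (B) has the earlier label → (B).
(I) now also ready, so the ready set is {(G), (I)}; (G) has the earlier label → (G).
(I) needed (B) and (E), now all done → (I).
(C) and (H) are both available; (C) has the earlier label → (C).
Next only (H) has its prerequisites met → (H).
That leaves (D) as the only ready step → (D).

(A), (E), (F), (B), (G), (I), (C), (H), (D)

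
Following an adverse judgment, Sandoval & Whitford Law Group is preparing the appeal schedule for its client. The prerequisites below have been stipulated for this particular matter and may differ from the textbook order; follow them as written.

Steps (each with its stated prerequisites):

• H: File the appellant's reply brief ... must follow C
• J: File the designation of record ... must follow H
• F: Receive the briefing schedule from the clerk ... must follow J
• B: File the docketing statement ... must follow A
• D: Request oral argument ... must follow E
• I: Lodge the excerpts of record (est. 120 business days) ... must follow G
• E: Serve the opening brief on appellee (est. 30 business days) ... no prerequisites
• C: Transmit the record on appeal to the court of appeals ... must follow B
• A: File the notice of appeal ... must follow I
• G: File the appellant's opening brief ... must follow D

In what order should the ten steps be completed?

E has no prerequisites → E first.
D needed E, now all done → D.
G is the only step now ready → G.
I needed G, now all done → I.
A needed I, now all done → A.
Next only B has its prerequisites met → B.
That leaves C as the only ready step → C.
H needed C, now all done → H.
Next only J has its prerequisites met → J.
F is the only step now ready → F.

E, D, G, I, A, B, C, H, J, F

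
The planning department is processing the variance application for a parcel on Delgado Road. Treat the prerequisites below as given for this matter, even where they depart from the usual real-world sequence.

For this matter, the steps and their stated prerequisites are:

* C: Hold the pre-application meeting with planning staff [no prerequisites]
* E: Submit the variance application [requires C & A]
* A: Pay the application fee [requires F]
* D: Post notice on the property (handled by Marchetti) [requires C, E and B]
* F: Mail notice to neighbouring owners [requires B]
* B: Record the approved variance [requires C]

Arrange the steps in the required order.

C → B → F → A → E → D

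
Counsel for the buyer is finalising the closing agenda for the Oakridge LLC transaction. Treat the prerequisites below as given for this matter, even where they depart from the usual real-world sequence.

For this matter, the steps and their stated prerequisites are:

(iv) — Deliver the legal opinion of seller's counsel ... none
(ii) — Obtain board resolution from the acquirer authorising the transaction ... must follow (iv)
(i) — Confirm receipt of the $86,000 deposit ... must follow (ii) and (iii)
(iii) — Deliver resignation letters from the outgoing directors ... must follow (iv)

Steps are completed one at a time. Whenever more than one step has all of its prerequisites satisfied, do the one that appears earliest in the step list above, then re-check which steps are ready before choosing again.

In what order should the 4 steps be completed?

(iv) has no prerequisites → (iv) first.
(ii) and (iii) are both available; (ii) is listed earlier → (ii).
(iii) needed (iv), now all done → (iii).
(i) needed (ii) and (iii), now all done → (i).

(iv), (ii), (iii), (i)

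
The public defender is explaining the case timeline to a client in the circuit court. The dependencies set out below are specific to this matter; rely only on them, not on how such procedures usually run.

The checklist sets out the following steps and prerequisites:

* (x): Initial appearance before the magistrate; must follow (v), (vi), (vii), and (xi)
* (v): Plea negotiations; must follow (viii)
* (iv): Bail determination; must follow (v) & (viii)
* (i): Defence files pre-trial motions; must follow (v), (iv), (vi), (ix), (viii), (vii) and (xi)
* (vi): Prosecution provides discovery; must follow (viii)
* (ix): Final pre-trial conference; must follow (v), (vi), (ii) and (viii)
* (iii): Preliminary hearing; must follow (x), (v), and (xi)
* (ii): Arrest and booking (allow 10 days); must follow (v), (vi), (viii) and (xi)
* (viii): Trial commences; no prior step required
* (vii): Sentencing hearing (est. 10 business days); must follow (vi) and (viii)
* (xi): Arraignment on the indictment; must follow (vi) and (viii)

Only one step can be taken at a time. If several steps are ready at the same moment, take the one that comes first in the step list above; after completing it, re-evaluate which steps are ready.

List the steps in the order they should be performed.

Only (viii) has no prerequisites, so it is first.
Ready: (v) and (vi). (v) is listed earlier → (v).
(iv) now also ready, so the ready set is {(iv), (vi)}; (iv) is listed earlier → (iv).
(vi) needed (viii), now all done → (vi).
(vii) and (xi) are both available; (vii) is listed earlier → (vii).
Next only (xi) has its prerequisites met → (xi).
Now (x) and (ii) have their prerequisites met. (x) is listed earlier, so (x) next.
Now (iii) and (ii) have their prerequisites met. (iii) is listed earlier, so (iii) next.
(ii) needed (v), (vi), (viii) and (xi), now all done → (ii).
That leaves (ix) as the only ready step → (ix).
Next only (i) has its prerequisites met → (i).

(viii), (v), (iv), (vi), (vii), (xi), (x), (iii), (ii), (ix), (i)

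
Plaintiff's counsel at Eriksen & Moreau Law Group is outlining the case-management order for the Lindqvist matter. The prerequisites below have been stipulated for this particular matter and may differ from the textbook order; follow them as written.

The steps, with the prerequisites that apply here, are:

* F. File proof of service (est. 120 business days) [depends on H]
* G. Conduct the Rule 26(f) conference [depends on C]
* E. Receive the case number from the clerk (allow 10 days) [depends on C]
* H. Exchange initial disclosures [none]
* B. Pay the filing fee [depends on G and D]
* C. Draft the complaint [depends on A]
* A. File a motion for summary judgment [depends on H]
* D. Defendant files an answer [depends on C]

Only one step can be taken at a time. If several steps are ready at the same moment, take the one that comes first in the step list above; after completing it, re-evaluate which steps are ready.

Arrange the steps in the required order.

H is the only step with nothing outstanding, so it goes first.
F and A are both available; F is listed earlier → F.
A is the only step now ready → A.
C is the only step now ready → C.
Ready: G, E and D. G is listed earlier → G.
E and D are both available; E is listed earlier → E.
D needed C, now all done → D.
B needed G and D, now all done → B.

H, F, A, C, G, E, D, B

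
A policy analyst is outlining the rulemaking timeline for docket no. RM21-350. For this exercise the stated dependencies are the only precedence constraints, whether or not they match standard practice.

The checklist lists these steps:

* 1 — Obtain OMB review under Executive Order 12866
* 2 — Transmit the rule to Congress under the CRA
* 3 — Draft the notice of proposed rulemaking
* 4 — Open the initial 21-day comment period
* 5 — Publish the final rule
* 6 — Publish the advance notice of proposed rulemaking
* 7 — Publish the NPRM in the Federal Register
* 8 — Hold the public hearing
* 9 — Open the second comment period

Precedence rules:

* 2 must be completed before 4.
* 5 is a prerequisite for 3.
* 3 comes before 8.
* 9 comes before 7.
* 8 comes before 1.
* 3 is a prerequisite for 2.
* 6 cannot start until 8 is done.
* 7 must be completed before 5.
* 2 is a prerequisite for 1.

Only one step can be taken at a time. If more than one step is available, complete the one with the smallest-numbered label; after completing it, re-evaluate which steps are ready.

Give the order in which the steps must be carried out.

9, 7, 5, 3, 2, 4, 8, 1, 6

9 is the only step with nothing outstanding, so it goes first.
7 needed 9, now all done → 7.
5 needed 7, now all done → 5.
3 is the only step now ready → 3.
Now 2 and 8 have their prerequisites met. 2 has the earlier label, so 2 next.
4 now also ready, so the ready set is {4, 8}; 4 has the earlier label → 4.
Next only 8 has its prerequisites met → 8.
Ready: 1 and 6. 1 has the earlier label → 1.
Next only 6 has its prerequisites met → 6.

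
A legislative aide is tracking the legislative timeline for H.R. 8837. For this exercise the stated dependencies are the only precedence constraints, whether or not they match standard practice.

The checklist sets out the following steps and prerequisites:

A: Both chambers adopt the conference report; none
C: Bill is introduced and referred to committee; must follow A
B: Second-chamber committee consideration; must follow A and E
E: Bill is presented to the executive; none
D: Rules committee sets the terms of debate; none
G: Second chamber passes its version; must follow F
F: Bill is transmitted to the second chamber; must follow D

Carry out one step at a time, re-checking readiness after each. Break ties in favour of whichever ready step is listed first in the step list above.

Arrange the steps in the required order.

A C E B D F G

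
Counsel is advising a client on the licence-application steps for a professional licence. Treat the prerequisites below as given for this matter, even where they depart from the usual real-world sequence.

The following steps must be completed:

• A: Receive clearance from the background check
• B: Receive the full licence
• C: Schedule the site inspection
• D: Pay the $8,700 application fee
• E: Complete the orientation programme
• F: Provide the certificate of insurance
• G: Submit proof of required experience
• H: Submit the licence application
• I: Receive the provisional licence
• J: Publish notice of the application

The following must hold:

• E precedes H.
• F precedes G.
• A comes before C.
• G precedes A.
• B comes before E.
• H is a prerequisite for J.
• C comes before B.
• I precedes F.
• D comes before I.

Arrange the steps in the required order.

D → I → F → G → A → C → B → E → H → J

Only D has no prerequisites, so it is first.
That leaves I as the only ready step → I.
F needed I, now all done → F.
G needed F, now all done → G.
A needed G, now all done → A.
C needed A, now all done → C.
Next only B has its prerequisites met → B.
E needed B, now all done → E.
H needed E, now all done → H.
J needed H, now all done → J.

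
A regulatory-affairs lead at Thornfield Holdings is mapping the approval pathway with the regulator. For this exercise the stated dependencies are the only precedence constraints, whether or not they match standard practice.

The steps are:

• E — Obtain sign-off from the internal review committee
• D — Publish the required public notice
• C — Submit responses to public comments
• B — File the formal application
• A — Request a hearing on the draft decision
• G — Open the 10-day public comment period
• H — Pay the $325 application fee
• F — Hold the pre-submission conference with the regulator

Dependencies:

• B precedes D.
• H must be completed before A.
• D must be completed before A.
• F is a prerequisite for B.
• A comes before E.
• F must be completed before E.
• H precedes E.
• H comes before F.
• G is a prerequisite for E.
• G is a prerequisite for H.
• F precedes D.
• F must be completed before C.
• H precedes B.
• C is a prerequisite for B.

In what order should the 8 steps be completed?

Only G has no prerequisites, so it is first.
Next only H has its prerequisites met → H.
F needed H, now all done → F.
Next only C has its prerequisites met → C.
That leaves B as the only ready step → B.
D needed B and F, now all done → D.
A needed D and H, now all done → A.
Next only E has its prerequisites met → E.

G → H → F → C → B → D → A → E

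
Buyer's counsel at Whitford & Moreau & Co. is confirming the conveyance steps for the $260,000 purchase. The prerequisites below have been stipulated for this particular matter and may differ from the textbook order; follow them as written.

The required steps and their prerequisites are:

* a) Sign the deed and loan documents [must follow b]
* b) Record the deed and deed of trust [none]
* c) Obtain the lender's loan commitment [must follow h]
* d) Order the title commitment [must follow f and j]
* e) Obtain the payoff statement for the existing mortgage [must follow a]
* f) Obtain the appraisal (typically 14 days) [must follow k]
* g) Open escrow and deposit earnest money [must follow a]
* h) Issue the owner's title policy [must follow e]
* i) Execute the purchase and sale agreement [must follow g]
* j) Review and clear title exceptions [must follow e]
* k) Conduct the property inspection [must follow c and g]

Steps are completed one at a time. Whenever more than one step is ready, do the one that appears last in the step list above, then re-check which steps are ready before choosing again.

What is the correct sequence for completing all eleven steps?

b a g i e j h c k f d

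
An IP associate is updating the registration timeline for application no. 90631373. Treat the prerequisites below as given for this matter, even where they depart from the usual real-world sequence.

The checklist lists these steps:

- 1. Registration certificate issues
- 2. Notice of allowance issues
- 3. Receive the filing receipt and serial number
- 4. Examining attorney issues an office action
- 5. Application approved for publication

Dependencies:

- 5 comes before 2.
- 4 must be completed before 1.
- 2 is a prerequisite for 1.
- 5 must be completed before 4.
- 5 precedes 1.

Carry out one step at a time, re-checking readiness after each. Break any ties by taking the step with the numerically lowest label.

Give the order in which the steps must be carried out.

3 and 5 have no prerequisites; 3 has the earlier label, so 3 is first.
5 is the only step now ready → 5.
Ready: 2 and 4. 2 has the earlier label → 2.
4 needed 5, now all done → 4.
Next only 1 has its prerequisites met → 1.

3, 5, 2, 4, 1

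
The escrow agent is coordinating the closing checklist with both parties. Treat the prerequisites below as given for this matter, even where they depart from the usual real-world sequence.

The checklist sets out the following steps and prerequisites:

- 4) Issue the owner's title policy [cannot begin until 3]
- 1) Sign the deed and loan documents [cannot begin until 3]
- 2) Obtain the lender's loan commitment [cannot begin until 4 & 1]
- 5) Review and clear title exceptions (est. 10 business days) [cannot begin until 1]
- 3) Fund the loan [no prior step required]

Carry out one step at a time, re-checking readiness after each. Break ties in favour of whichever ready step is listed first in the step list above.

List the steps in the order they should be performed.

Only 3 has no prerequisites, so it is first.
Ready: 4 and 1. 4 is listed earlier → 4.
That leaves 1 as the only ready step → 1.
2 and 5 are both available; 2 is listed earlier → 2.
That leaves 5 as the only ready step → 5.

3, 4, 1, 2, 5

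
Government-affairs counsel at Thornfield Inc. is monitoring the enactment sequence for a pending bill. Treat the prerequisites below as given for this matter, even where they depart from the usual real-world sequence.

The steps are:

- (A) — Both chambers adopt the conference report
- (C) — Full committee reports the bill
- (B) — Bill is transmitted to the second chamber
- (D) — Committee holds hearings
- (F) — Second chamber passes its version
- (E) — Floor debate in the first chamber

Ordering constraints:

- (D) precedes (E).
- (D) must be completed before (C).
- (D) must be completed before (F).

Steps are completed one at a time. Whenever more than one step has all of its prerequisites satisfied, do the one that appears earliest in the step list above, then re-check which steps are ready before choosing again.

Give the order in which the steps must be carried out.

(A), (B), (D), (C), (F), (E)

(A), (B) and (D) have no prerequisites; (A) is listed earlier, so (A) is first.
Now (B) and (D) have their prerequisites met. (B) is listed earlier, so (B) next.
That leaves (D) as the only ready step → (D).
Ready: (C), (F) and (E). (C) is listed earlier → (C).
Ready: (F) and (E). (F) is listed earlier → (F).
(E) is the only step now ready → (E).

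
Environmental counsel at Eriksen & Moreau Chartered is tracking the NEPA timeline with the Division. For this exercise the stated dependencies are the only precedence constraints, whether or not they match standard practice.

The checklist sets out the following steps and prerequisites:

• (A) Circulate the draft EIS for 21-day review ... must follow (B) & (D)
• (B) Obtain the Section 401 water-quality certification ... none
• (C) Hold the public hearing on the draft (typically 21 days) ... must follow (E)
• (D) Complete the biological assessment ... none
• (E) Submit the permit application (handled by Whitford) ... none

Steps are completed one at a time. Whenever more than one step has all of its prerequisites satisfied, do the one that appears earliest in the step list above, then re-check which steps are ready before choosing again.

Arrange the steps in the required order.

(B) (D) (A) (E) (C)

Nothing is required for (B), (D) and (E). (B) is listed earlier → (B) first.
(D) and (E) are both available; (D) is listed earlier → (D).
(A) now also ready, so the ready set is {(A), (E)}; (A) is listed earlier → (A).
(E) is the only step now ready → (E).
Next only (C) has its prerequisites met → (C).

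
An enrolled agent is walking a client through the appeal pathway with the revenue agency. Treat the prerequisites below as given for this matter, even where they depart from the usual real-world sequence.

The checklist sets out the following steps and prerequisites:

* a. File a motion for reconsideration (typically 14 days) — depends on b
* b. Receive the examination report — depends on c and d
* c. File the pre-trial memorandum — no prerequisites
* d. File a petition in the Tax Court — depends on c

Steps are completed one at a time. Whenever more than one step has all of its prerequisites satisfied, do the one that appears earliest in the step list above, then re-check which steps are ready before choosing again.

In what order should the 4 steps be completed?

c, d, b, a

Only c has no prerequisites, so it is first.
d needed c, now all done → d.
b needed c and d, now all done → b.
a needed b, now all done → a.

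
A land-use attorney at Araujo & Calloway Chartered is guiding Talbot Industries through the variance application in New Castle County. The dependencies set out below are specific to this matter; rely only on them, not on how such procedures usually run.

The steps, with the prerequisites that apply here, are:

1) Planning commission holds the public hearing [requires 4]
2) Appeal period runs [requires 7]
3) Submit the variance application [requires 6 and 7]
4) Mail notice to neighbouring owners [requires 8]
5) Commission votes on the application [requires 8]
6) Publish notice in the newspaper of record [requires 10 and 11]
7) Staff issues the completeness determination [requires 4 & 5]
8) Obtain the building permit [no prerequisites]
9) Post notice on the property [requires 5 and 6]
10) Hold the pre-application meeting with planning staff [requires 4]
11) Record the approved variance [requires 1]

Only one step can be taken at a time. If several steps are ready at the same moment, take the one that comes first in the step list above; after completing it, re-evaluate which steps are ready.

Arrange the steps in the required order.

8 is the only step with nothing outstanding, so it goes first.
Now 4 and 5 have their prerequisites met. 4 is listed earlier, so 4 next.
1 and 10 now also ready, so the ready set is {1, 5, 10}; 1 is listed earlier → 1.
11 now also ready, so the ready set is {5, 10, 11}; 5 is listed earlier → 5.
7 now also ready, so the ready set is {7, 10, 11}; 7 is listed earlier → 7.
2 now also ready, so the ready set is {2, 10, 11}; 2 is listed earlier → 2.
Ready: 10 and 11. 10 is listed earlier → 10.
11 needed 1, now all done → 11.
Next only 6 has its prerequisites met → 6.
Now 3 and 9 have their prerequisites met. 3 is listed earlier, so 3 next.
9 needed 5 and 6, now all done → 9.

8 → 4 → 1 → 5 → 7 → 2 → 10 → 11 → 6 → 3 → 9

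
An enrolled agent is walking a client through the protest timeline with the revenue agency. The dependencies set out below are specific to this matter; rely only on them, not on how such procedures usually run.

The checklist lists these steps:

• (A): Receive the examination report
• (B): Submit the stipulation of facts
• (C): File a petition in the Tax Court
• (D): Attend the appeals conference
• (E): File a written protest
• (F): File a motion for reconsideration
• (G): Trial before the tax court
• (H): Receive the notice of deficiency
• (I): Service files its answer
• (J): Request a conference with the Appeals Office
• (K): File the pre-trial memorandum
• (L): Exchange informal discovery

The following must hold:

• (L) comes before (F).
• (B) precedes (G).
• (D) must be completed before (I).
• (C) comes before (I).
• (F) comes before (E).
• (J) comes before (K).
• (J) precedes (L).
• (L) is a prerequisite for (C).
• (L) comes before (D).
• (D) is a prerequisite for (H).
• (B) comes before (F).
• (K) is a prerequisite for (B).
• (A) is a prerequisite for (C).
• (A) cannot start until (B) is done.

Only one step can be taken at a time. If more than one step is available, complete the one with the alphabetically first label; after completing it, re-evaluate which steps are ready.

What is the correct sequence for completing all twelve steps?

(J) (K) (B) (A) (G) (L) (C) (D) (F) (E) (H) (I)

Only (J) has no prerequisites, so it is first.
Now (K) and (L) have their prerequisites met. (K) has the earlier label, so (K) next.
(B) and (L) are both available; (B) has the earlier label → (B).
(A) and (G) now also ready, so the ready set is {(A), (G), (L)}; (A) has the earlier label → (A).
Now (G) and (L) have their prerequisites met. (G) has the earlier label, so (G) next.
That leaves (L) as the only ready step → (L).
Now (C), (D) and (F) have their prerequisites met. (C) has the earlier label, so (C) next.
Now (D) and (F) have their prerequisites met. (D) has the earlier label, so (D) next.
(F), (H) and (I) are all available; (F) has the earlier label → (F).
Now (E), (H) and (I) have their prerequisites met. (E) has the earlier label, so (E) next.
Now (H) and (I) have their prerequisites met. (H) has the earlier label, so (H) next.
(I) is the only step now ready → (I).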